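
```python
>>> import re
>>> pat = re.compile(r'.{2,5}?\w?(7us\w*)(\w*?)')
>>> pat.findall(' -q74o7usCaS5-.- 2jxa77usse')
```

[('7usCaS5', ''), ('7usse', '')]

Pattern: 2 to 5 of any character (lazy), then optionally a word character; then the literal '7us', then zero or more of a word character (captured); then zero or more of a word character (lazy) (captured).
2 groups means each result is a tuple of 2 captured strings — 2 here.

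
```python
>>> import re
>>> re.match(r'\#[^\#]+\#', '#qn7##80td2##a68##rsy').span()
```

(0, 5)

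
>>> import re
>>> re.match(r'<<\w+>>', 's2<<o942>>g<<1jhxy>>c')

None

`re.match` won't scan ahead — the pattern has to work from the very first character.
Here the string doesn't start with a match, so the call returns None.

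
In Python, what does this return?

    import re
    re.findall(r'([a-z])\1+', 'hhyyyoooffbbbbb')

['h', 'y', 'o', 'f', 'b']

A backreference is literal: `\1` must see the identical characters the first group matched.
With a single group, `findall` returns only what that group captured — 5 items.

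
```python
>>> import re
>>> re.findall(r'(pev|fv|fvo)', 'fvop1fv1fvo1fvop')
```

['fv', 'fv', 'fv', 'fv']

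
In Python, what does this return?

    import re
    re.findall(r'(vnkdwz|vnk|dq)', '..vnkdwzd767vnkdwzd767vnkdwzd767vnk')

['vnkdwz', 'vnkdwz', 'vnkdwz', 'vnk']

Alternation isn't longest-match — the leftmost alternative that fits at this position is chosen.
One capturing group, so `findall` returns just the captured substring from each match — 4 in all.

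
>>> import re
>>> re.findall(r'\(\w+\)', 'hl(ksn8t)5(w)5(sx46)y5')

['(ksn8t)', '(w)', '(sx46)']

Scanning left to right: at [2:9] → '(ksn8t)'; at [10:13] → '(w)'; at [14:20] → '(sx46)'.
`findall` yields the raw match text (3 of them) because the pattern has no groups.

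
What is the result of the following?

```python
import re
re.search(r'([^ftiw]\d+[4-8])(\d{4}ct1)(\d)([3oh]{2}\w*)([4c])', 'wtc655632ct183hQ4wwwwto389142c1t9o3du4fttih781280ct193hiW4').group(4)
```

The match spans [2:58] → 'c655632ct183hQ4wwwwto389142c1t9o3du4fttih781280ct193hiW4'.
Captured: group 1 = 'c65', group 2 = '5632ct1', group 3 = '8', group 4 = '3hQ4wwwwto389142c1t9o3du4fttih781280ct193hiW', group 5 = '4'.

'3hQ4wwwwto389142c1t9o3du4fttih781280ct193hiW'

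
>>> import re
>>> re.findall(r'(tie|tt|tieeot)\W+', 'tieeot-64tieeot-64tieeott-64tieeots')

['tieeot', 'tieeot', 'tt']

Scanning left to right: at [0:7] match 'tieeot-', group 1 = 'tieeot'; at [9:16] match 'tieeot-', group 1 = 'tieeot'; at [23:26] match 'tt-', group 1 = 'tt'.
`findall` collects group 1 from each match (3 total).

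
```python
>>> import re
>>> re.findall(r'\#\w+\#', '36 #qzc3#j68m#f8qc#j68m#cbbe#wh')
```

With no groups in the pattern, `findall` gives back each whole match — 3 here.

['#qzc3#', '#f8qc#', '#cbbe#']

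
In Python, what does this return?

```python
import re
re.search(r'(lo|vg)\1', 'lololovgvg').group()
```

A backreference is literal: `\1` must see the identical characters the first group matched.
`search` walks the string left to right and returns the first match it finds.
The match spans [0:4] → 'lolo'.
Captured: group 1 = 'lo'.

'lolo'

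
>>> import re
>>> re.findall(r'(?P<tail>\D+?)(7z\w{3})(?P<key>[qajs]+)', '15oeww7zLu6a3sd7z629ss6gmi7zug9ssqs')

This matches one or more of a non-digit (lazy) (captured as 'tail'); then the literal '7z', then exactly 3 of a word character (captured); then one or more of one of [qajs] (captured as 'key').
Scanning left to right: at [2:12] match 'oeww7zLu6a', groups = ('oeww', '7zLu6', 'a'); at [13:22] match 'sd7z629ss', groups = ('sd', '7z629', 'ss'); at [23:35] match 'gmi7zug9ssqs', groups = ('gmi', '7zug9', 'ssqs').
Multiple groups make `findall` return tuples — one 3-tuple for each match.

[('oeww', '7zLu6', 'a'), ('sd', '7z629', 'ss'), ('gmi', '7zug9', 'ssqs')]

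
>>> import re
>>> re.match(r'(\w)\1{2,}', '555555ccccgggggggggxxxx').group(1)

The backreference `\1` re-matches whatever the first group consumed, character for character.
`match` is anchored at position 0; if the pattern doesn't fit there, it returns None.
The match spans [0:6] → '555555'.
Captured: group 1 = '5'.

'5'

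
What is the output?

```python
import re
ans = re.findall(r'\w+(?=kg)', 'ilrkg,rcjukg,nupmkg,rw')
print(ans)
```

['ilr', 'rcju', 'nupm']

Lookahead/lookbehind check context without consuming it, so the matched span excludes the asserted characters.
Scanning left to right: at [0:3] → 'ilr'; at [6:10] → 'rcju'; at [13:17] → 'nupm'.
Since nothing is captured, `findall` lists the 3 matched substrings directly.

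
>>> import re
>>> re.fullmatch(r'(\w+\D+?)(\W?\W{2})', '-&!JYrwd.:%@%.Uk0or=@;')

None

`re.fullmatch` requires the pattern to consume the entire string.
Here the pattern can't cover the whole string, so the call returns None.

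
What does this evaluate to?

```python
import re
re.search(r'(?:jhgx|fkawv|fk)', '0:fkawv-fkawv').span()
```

Branches in `(...|...)` are attempted left-to-right; the first branch that allows the whole pattern to succeed is taken.
`re.search` scans for the first position where the pattern succeeds.
The match spans [2:7] → 'fkawv'.

(2, 7)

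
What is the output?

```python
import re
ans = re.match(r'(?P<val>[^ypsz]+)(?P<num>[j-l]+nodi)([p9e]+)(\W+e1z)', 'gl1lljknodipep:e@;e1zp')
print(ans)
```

None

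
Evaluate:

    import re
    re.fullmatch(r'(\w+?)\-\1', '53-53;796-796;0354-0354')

None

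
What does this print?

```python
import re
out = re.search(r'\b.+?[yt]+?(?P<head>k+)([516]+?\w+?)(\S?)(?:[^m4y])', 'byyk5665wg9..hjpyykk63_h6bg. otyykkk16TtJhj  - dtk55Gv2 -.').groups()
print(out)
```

('k', '56', '6')

The pattern matches a word boundary (`\b`, zero-width); then one or more of any character (lazy); then one or more of one of [yt] (lazy); then one or more of a literal 'k' (captured as 'head'); then one or more of one of [516] (lazy), then one or more of a word character (lazy) (captured); then optionally a non-whitespace character (captured); then any character except [m4y] (non-capturing group).
Lazy quantifiers expand one character at a time until the remainder of the pattern can match.
`re.search` scans for the first position where the pattern succeeds.
The match spans [0:8] → 'byyk5665'.
Captured: group 1 = 'k', group 2 = '56', group 3 = '6'.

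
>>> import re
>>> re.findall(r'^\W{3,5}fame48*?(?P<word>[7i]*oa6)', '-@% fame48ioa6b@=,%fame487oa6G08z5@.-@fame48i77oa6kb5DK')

['ioa6']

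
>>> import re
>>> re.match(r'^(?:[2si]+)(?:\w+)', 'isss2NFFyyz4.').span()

(0, 12)

Pattern: anchored at the start of the string; then one or more of one of [2si] (non-capturing group); then one or more of a word character (non-capturing group).
With `match`, the pattern is implicitly anchored at the beginning.
The match spans [0:12] → 'isss2NFFyyz4'.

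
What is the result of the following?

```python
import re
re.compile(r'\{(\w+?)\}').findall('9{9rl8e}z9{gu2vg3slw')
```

`findall` collects group 1 from the one match (1 total).

['9rl8e']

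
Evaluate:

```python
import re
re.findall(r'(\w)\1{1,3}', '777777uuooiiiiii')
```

['7', '7', 'u', 'o', 'i', 'i']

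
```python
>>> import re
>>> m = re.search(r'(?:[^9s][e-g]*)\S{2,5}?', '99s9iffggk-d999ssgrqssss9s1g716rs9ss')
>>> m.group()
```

'iffggk-'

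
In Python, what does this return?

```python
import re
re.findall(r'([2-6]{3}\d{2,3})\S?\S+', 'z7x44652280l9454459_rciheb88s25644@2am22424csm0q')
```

['446522']

This matches exactly 3 of a character in [2-6], then 2 to 3 of a digit (captured); then optionally a non-whitespace character, then one or more of a non-whitespace character.
Walking the string: at [3:48] match '44652280l9454459_rciheb88s25644@2am22424csm0q', group 1 = '446522'.
Because there's exactly one group, `findall` drops the full match and keeps group 1 from the one hit.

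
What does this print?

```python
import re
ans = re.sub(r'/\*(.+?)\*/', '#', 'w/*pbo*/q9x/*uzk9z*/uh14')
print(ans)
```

w#q9x#uh14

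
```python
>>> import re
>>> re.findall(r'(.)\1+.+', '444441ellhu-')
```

['4']

After group 1 captures some text, `\1` only succeeds where that same text appears again.
`findall` collects group 1 from the one match (1 total).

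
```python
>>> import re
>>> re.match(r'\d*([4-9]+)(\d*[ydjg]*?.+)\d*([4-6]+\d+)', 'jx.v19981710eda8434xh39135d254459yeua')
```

Pattern: zero or more of a digit; then one or more of a character in [4-9] (captured); then zero or more of a digit, then zero or more of one of [ydjg] (lazy), then one or more of any character (captured); then zero or more of a digit; then one or more of a character in [4-6], then one or more of a digit (captured).
`match` is anchored at position 0; if the pattern doesn't fit there, it returns None.
Here the pattern fails at index 0, so the call returns None.

None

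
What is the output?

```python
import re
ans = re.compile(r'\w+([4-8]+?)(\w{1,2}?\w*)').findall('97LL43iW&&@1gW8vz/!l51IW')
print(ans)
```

Pattern: one or more of a word character; then one or more of a character in [4-8] (lazy) (captured); then 1 to 2 of a word character (lazy), then zero or more of a word character (captured).
With 2 capturing groups, `findall` returns a 2-tuple per match.

[('4', '3iW'), ('8', 'vz'), ('5', '1IW')]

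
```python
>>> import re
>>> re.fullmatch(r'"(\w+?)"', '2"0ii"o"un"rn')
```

`fullmatch` succeeds only if the pattern covers the string from start to end.
Here the pattern can't cover the whole string, so the call returns None.

None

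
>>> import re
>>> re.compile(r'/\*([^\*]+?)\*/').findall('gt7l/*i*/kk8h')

['i']

Scanning left to right: at [4:9] match '/*i*/', group 1 = 'i'.
Because there's exactly one group, `findall` drops the full match and keeps group 1 from the one hit.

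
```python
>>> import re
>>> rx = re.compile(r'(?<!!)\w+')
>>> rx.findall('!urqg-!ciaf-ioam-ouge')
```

`(?!…)`/`(?<!…)` only lets a position through if the neighbouring text does NOT match; no characters are consumed.
With no groups in the pattern, `findall` gives back each whole match — 4 here.

['rqg', 'iaf', 'ioam', 'ouge']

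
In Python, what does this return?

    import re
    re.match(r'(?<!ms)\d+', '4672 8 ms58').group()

'4672'

Because the assertion is negative and zero-width, positions next to the forbidden text are skipped.
With `match`, the pattern is implicitly anchored at the beginning.
The match spans [0:4] → '4672'.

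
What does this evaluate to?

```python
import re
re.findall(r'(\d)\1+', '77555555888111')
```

`\1` has to match the exact text group 1 already captured.
Because there's exactly one group, `findall` drops the full match and keeps group 1 from each hit.

['7', '5', '8', '1']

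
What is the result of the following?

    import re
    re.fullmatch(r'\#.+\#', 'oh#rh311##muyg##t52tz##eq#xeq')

For `fullmatch`, every character of the input must be accounted for by the pattern.
Here there's no way to consume every character, so the call returns None.

None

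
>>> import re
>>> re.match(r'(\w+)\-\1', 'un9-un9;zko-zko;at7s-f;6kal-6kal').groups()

The backreference `\1` re-matches whatever the first group consumed, character for character.
`match` is anchored at position 0; if the pattern doesn't fit there, it returns None.
The match spans [0:7] → 'un9-un9'.
Captured: group 1 = 'un9'.

('un9',)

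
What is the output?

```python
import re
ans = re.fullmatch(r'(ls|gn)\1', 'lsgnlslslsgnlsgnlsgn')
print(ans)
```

`fullmatch` succeeds only if the pattern covers the string from start to end.
Here the pattern can't cover the whole string, so the call returns None.

None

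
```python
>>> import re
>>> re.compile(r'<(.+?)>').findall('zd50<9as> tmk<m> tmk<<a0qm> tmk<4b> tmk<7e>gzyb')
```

Lazy quantifiers expand one character at a time until the remainder of the pattern can match.
Matches: at [4:9] match '<9as>', group 1 = '9as'; at [13:16] match '<m>', group 1 = 'm'; at [20:27] match '<<a0qm>', group 1 = '<a0qm'; at [31:35] match '<4b>', group 1 = '4b'; at [39:43] match '<7e>', group 1 = '7e'.
`findall` collects group 1 from each match (5 total).

['9as', 'm', '<a0qm', '4b', '7e']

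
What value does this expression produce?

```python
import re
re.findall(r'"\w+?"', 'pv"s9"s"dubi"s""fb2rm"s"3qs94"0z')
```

['"s9"', '"dubi"', '"fb2rm"', '"3qs94"']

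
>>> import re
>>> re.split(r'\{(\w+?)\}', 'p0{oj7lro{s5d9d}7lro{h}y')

['p0{oj7lro', 's5d9d', '7lro', 'h', 'y']

Matches to split on: at [9:16] → '{s5d9d}'; at [20:23] → '{h}'.
The group in the pattern means `split` returns the separators' captures alongside the pieces.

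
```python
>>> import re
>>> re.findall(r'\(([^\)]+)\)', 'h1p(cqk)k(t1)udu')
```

['cqk', 't1']

Scanning left to right: at [3:8] match '(cqk)', group 1 = 'cqk'; at [9:13] match '(t1)', group 1 = 't1'.
One capturing group, so `findall` returns just the captured substring from each match — 2 in all.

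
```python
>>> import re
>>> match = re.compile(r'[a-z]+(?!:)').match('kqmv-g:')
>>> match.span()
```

(0, 4)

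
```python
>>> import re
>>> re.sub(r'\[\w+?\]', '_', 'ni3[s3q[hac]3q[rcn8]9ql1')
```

Matches: at [7:12] → '[hac]'; at [14:20] → '[rcn8]'.
`sub` substitutes '_' at each match site.

'ni3[s3q_3q_9ql1'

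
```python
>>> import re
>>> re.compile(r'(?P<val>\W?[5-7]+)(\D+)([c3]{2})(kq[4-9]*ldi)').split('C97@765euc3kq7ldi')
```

['C97', '@765', 'eu', 'c3', 'kq7ldi', '']

This matches optionally a non-word character, then one or more of a character in [5-7] (captured as 'val'); then one or more of a non-digit (captured); then exactly 2 of one of [c3] (captured); then the literal 'kq', then zero or more of a character in [4-9], then the literal 'ldi' (captured).
With a capturing group present, the delimiter's captured portion is kept in the result list.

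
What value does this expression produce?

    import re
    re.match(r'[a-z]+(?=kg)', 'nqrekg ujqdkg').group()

'nqre'

Because the assertion is zero-width, the text it checks is not consumed and won't appear in the result.
`match` is anchored at position 0; if the pattern doesn't fit there, it returns None.
The match spans [0:4] → 'nqre'.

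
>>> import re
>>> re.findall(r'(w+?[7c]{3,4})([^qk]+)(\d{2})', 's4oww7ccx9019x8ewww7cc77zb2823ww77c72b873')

[('ww7cc', 'x9019x8ewww7cc77zb2823ww77c72b8', '73')]

This matches one or more of a literal 'w' (lazy), then 3 to 4 of one of [7c] (captured); then one or more of any character except [qk] (captured); then exactly 2 of a digit (captured).
Scanning left to right: at [3:41] match 'ww7ccx9019x8ewww7cc77zb2823ww77c72b873', groups = ('ww7cc', 'x9019x8ewww7cc77zb2823ww77c72b8', '73').
With 3 capturing groups, `findall` returns a 3-tuple per match.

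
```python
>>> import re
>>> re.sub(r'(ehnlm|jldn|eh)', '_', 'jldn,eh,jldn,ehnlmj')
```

The regex engine tests alternatives in the order written; an earlier branch that matches wins even if a later one would match more.
Matches: at [0:4] → 'jldn'; at [5:7] → 'eh'; at [8:12] → 'jldn'; at [13:18] → 'ehnlm'.
Every occurrence is swapped for '_'.

'_,_,_,_j'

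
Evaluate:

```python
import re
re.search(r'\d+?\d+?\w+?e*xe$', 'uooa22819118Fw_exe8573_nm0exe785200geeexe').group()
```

Pattern: one or more of a digit (lazy), then one or more of a digit (lazy); then one or more of a word character (lazy); then zero or more of a literal 'e', then the literal 'xe'; then anchored at the end.
The match spans [4:41] → '22819118Fw_exe8573_nm0exe785200geeexe'.

'22819118Fw_exe8573_nm0exe785200geeexe'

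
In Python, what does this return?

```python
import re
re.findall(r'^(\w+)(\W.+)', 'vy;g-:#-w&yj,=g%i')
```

The pattern matches anchored at the start of the string; then one or more of a word character (captured); then a non-word character, then one or more of any character (captured).
Walking the string: at [0:17] match 'vy;g-:#-w&yj,=g%i', groups = ('vy', ';g-:#-w&yj,=g%i').
With 2 capturing groups, `findall` returns a 2-tuple per match.

[('vy', ';g-:#-w&yj,=g%i')]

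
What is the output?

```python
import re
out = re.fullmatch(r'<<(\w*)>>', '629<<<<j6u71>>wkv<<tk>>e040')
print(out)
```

None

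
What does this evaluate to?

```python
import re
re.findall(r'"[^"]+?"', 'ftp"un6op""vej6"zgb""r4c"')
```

Since nothing is captured, `findall` lists the 3 matched substrings directly.

['"un6op"', '"vej6"', '"r4c"']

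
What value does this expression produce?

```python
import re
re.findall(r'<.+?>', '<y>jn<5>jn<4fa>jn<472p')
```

Matches: at [0:3] → '<y>'; at [5:8] → '<5>'; at [10:15] → '<4fa>'.
With no groups in the pattern, `findall` gives back each whole match — 3 here.

['<y>', '<5>', '<4fa>']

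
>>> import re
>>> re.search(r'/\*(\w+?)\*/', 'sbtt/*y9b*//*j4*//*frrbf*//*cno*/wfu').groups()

('y9b',)

`re.search` tries every starting position until one works.
The match spans [4:11] → '/*y9b*/'.
Captured: group 1 = 'y9b'.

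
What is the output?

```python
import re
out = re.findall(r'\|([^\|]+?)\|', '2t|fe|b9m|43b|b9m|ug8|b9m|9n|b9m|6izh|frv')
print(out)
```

Walking the string: at [2:6] match '|fe|', group 1 = 'fe'; at [9:14] match '|43b|', group 1 = '43b'; at [17:22] match '|ug8|', group 1 = 'ug8'; at [25:29] match '|9n|', group 1 = '9n'; at [32:38] match '|6izh|', group 1 = '6izh'.
One capturing group, so `findall` returns just the captured substring from each match — 5 in all.

['fe', '43b', 'ug8', '9n', '6izh']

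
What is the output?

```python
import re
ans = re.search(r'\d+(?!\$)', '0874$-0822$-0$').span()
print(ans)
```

(0, 3)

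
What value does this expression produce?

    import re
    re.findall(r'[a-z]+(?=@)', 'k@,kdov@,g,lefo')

['k', 'kdov']

The positive lookaround only admits positions where the adjacent text matches; those characters stay outside the span.
With no groups in the pattern, `findall` gives back each whole match — 2 here.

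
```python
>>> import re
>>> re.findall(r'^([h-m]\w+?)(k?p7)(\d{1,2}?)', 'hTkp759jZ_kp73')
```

[('hT', 'kp7', '5')]

This matches anchored at the start of the string; then a character in [h-m], then one or more of a word character (lazy) (captured); then optionally a literal 'k', then the literal 'p', then a literal '7' (captured); then 1 to 2 of a digit (lazy) (captured).
Because the quantifier is non-greedy, it stops expanding at the earliest point where the rest of the pattern can succeed.
Scanning left to right: at [0:6] match 'hTkp75', groups = ('hT', 'kp7', '5').
3 groups means the one result is a tuple of 3 captured strings — 1 here.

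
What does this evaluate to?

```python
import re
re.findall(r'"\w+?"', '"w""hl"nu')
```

Walking the string: at [0:3] → '"w"'; at [3:7] → '"hl"'.
`findall` yields the raw match text (2 of them) because the pattern has no groups.

['"w"', '"hl"']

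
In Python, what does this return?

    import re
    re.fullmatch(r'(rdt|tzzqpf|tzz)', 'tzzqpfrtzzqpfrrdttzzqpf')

None

`re.fullmatch` is like wrapping the pattern in `^…$` (in single-line mode).
Here the pattern can't cover the whole string, so the call returns None.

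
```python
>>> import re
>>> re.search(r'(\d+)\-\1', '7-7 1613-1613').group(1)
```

The match spans [0:3] → '7-7'.
Captured: group 1 = '7'.

'7'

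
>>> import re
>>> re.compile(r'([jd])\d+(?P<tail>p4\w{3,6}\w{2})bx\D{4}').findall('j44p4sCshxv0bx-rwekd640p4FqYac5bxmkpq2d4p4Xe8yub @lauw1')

This matches one of [jd] (captured); then one or more of a digit; then the literal 'p4', then 3 to 6 of a word character, then exactly 2 of a word character (captured as 'tail'); then the literal 'bx', then exactly 4 of a non-digit.
Matches: at [0:18] match 'j44p4sCshxv0bx-rwe', groups = ('j', 'p4sCshxv0'); at [19:37] match 'd640p4FqYac5bxmkpq', groups = ('d', 'p4FqYac5').
Multiple groups make `findall` return tuples — one 2-tuple for each match.

[('j', 'p4sCshxv0'), ('d', 'p4FqYac5')]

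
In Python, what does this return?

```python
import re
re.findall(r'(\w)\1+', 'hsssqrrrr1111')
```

['s', 'r', '1']

`\1` is not a pattern — it's the concrete string captured by group 1, re-applied verbatim.
Because there's exactly one group, `findall` drops the full match and keeps group 1 from each hit.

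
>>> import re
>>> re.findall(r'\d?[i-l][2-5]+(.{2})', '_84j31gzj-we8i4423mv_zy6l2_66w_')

['1g', 'mv', '_6']

Pattern: optionally a digit, then a character in [i-l], then one or more of a character in [2-5]; then exactly 2 of any character (captured).
`findall` collects group 1 from each match (3 total).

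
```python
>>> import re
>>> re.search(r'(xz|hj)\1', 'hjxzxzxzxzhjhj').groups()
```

('xz',)

The match spans [2:6] → 'xzxz'.
Captured: group 1 = 'xz'.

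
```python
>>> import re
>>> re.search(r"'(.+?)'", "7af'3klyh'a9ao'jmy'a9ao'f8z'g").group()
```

`search` walks the string left to right and returns the first match it finds.
The match spans [3:10] → "'3klyh'".
Captured: group 1 = '3klyh'.

"'3klyh'"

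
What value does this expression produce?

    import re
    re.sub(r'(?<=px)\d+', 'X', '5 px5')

'5 pxX'

The `(?=…)`/`(?<=…)` assertion just peeks at neighbouring text; it doesn't advance the match position.
Matches: at [4:5] → '5'.
`sub` substitutes 'X' at each match site.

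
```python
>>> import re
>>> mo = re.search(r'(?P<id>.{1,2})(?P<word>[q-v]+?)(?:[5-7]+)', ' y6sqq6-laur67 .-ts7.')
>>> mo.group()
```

'y6sqq6'

This matches 1 to 2 of any character (captured as 'id'); then one or more of a character in [q-v] (lazy) (captured as 'word'); then one or more of a character in [5-7] (non-capturing group).
Unlike `match`, `search` isn't anchored — it looks for the pattern anywhere in the string.
The match spans [1:7] → 'y6sqq6'.
Captured: group 1 = 'y6', group 2 = 'sqq'.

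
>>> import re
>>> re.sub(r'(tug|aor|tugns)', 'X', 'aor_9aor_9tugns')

'X_9X_9Xns'

`|` is ordered: at each position the engine commits to the first alternative that works.
Matches: at [0:3] → 'aor'; at [5:8] → 'aor'; at [10:13] → 'tug'.
Every occurrence is swapped for 'X'.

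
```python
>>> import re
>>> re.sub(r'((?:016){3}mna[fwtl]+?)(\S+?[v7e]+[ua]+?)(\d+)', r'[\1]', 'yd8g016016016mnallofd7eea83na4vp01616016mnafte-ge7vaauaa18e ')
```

This matches the literal '016' repeated 3 times, then the literal 'mna', then one or more of one of [fwtl] (lazy) (captured); then one or more of a non-whitespace character (lazy), then one or more of one of [v7e], then one or more of one of [ua] (lazy) (captured); then one or more of a digit (captured).
A non-greedy quantifier consumes as few characters as it can — just enough that the remainder of the pattern still matches from where it stops; whatever follows it matches normally.
Matches: at [4:27] → '016016016mnallofd7eea83'.
The replacement refers to a captured group, so each match is rewritten using its own captured text.

'yd8g[016016016mnal]na4vp01616016mnafte-ge7vaauaa18e '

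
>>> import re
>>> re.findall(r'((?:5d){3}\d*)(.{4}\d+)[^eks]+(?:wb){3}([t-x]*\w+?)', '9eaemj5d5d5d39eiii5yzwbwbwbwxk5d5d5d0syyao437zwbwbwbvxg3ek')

[('5d5d5d39', 'eiii5', 'wxk')]

Lazy quantifiers expand one character at a time until the remainder of the pattern can match.
3 groups means the one result is a tuple of 3 captured strings — 1 here.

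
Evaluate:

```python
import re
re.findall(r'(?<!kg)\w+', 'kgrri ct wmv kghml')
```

The negative lookaround is zero-width — it rules out positions where the adjacent text would match, without consuming anything.
Walking the string: at [0:5] → 'kgrri'; at [6:8] → 'ct'; at [9:12] → 'wmv'; at [13:18] → 'kghml'.
`findall` yields the raw match text (4 of them) because the pattern has no groups.

['kgrri', 'ct', 'wmv', 'kghml']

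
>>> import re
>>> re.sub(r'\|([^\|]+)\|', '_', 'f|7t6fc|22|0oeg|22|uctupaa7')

'f_22_22|uctupaa7'

Matches: at [1:8] → '|7t6fc|'; at [10:16] → '|0oeg|'.
Every occurrence is swapped for '_'.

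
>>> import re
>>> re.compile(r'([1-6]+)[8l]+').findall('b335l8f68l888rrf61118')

['335', '6', '6111']

The pattern matches one or more of a character in [1-6] (captured); then one or more of one of [8l].
Matches: at [1:6] match '335l8', group 1 = '335'; at [7:13] match '68l888', group 1 = '6'; at [16:21] match '61118', group 1 = '6111'.
With a single group, `findall` returns only what that group captured — 3 items.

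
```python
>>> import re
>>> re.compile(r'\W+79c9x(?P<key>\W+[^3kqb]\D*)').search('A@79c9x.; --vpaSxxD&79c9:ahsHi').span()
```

(1, 20)

This matches one or more of a non-word character, then the literal '79', then the literal 'c9x'; then one or more of a non-word character, then any character except [3kqb], then zero or more of a non-digit (captured as 'key').
`re.search` tries every starting position until one works.
The match spans [1:20] → '@79c9x.; --vpaSxxD&'.
Captured: group 1 = '.; --vpaSxxD&'.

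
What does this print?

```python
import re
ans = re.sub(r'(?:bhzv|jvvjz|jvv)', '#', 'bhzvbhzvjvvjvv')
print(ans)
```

Matches: at [0:4] → 'bhzv'; at [4:8] → 'bhzv'; at [8:11] → 'jvv'; at [11:14] → 'jvv'.
Every occurrence is swapped for '#'.

####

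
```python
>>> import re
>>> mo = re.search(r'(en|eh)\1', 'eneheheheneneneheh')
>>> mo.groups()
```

`\1` is not a pattern — it's the concrete string captured by group 1, re-applied verbatim.
Unlike `match`, `search` isn't anchored — it looks for the pattern anywhere in the string.
The match spans [2:6] → 'eheh'.
Captured: group 1 = 'eh'.

('eh',)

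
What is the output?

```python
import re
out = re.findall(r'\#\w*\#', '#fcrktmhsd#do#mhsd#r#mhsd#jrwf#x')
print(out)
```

Walking the string: at [0:11] → '#fcrktmhsd#'; at [13:19] → '#mhsd#'; at [20:26] → '#mhsd#'.
`findall` yields the raw match text (3 of them) because the pattern has no groups.

['#fcrktmhsd#', '#mhsd#', '#mhsd#']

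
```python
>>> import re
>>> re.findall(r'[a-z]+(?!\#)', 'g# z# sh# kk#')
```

['s', 'k']

Because the assertion is negative and zero-width, positions next to the forbidden text are skipped.
`findall` yields the raw match text (2 of them) because the pattern has no groups.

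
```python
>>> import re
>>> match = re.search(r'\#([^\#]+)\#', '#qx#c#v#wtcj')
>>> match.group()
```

'#qx#'

The match spans [0:4] → '#qx#'.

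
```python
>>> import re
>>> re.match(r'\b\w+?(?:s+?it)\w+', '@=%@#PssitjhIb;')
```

None

The pattern matches a word boundary (`\b`, zero-width); then one or more of a word character (lazy); then one or more of the literal 's' (lazy), then the literal 'it' (non-capturing group); then one or more of a word character.
`re.match` won't scan ahead — the pattern has to work from the very first character.
Here the string doesn't start with a match, so the call returns None.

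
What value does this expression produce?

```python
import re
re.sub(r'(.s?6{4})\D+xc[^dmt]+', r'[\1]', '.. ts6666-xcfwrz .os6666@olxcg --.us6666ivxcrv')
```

Each match is replaced using the text its own group 1 captured.

'.. [ts6666]'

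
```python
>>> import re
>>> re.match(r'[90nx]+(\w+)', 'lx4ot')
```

None

This matches one or more of one of [90nx]; then one or more of a word character (captured).
`re.match` won't scan ahead — the pattern has to work from the very first character.
Here the string doesn't start with a match, so the call returns None.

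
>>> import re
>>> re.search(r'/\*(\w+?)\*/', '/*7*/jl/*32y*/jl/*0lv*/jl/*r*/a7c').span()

The match spans [0:5] → '/*7*/'.

(0, 5)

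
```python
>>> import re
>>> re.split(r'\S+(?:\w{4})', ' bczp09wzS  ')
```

Pattern: one or more of a non-whitespace character; then exactly 4 of a word character (non-capturing group).
Splitting on the pattern gives 2 pieces.

[' ', '  ']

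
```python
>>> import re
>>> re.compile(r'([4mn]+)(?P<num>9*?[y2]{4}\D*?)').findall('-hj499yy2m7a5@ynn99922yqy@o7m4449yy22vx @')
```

The pattern matches one or more of one of [4mn] (captured); then zero or more of a literal '9' (lazy), then exactly 4 of one of [y2], then zero or more of a non-digit (lazy) (captured as 'num').
Lazy quantifiers expand one character at a time until the remainder of the pattern can match.
Walking the string: at [28:37] match 'm4449yy22', groups = ('m444', '9yy22').
With 2 capturing groups, `findall` returns a 2-tuple per match.

[('m444', '9yy22')]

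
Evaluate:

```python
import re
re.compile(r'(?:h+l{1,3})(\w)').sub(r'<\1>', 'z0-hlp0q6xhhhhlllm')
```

This matches one or more of a literal 'h', then 1 to 3 of a literal 'l' (non-capturing group); then a word character (captured).
Matches: at [3:6] → 'hlp'; at [10:18] → 'hhhhlllm'.
Each match is replaced using the text its own group 1 captured.

'z0-<p>0q6x<m>'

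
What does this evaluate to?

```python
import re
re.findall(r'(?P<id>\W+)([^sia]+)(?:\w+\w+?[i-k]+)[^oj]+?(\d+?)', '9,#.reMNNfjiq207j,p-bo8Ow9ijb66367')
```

This matches one or more of a non-word character (captured as 'id'); then one or more of any character except [sia] (captured); then one or more of a word character, then one or more of a word character (lazy), then one or more of a character in [i-k] (non-capturing group); then one or more of any character except [oj] (lazy); then one or more of a digit (lazy) (captured).
Scanning left to right: at [1:14] match ',#.reMNNfjiq2', groups = (',#.', 'reMNN', '2'); at [17:30] match ',p-bo8Ow9ijb6', groups = (',', 'p-bo8Ow', '6').
With 3 capturing groups, `findall` returns a 3-tuple per match.

[(',#.', 'reMNN', '2'), (',', 'p-bo8Ow', '6')]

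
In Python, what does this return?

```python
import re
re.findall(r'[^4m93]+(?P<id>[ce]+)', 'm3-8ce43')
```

['e']

Because there's exactly one group, `findall` drops the full match and keeps group 1 from the one hit.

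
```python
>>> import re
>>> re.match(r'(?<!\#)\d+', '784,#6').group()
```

'784'

The negative lookahead/lookbehind blocks any match where the forbidden context is present.
With `match`, the pattern is implicitly anchored at the beginning.
The match spans [0:3] → '784'.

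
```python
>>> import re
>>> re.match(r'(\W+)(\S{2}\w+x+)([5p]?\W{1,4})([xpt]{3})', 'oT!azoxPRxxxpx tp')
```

This matches one or more of a non-word character (captured); then exactly 2 of a non-whitespace character, then one or more of a word character, then one or more of a literal 'x' (captured); then optionally one of [5p], then 1 to 4 of a non-word character (captured); then exactly 3 of one of [xpt] (captured).
`re.match` only tries the pattern at the start of the string.
Here the pattern fails at index 0, so the call returns None.

None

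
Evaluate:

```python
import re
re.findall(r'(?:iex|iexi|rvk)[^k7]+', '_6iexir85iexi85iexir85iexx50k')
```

Since nothing is captured, `findall` lists the 1 matched substring directly.

['iexir85iexi85iexir85iexx50']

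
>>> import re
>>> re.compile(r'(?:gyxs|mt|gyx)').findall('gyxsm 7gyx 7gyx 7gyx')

['gyxs', 'gyx', 'gyx', 'gyx']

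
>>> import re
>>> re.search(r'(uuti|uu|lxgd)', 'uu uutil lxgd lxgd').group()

'uu'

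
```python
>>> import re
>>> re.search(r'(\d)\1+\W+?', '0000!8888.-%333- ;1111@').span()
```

(0, 5)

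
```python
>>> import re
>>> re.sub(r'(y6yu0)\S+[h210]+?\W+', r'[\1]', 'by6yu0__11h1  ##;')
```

Pattern: the literal 'y6', then the literal 'yu0' (captured); then one or more of a non-whitespace character, then one or more of one of [h210] (lazy); then one or more of a non-word character.
Matches: at [1:17] → 'y6yu0__11h1  ##;'.
The replacement refers to a captured group, so each match is rewritten using its own captured text.

'b[y6yu0]'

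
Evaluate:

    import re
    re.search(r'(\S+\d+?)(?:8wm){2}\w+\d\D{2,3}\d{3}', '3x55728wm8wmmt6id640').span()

Pattern: one or more of a non-whitespace character, then one or more of a digit (lazy) (captured); then the literal '8wm' repeated 2 times, then one or more of a word character; then a digit, then 2 to 3 of a non-digit, then exactly 3 of a digit.
`re.search` scans for the first position where the pattern succeeds.
The match spans [0:20] → '3x55728wm8wmmt6id640'.
Captured: group 1 = '3x5572'.

(0, 20)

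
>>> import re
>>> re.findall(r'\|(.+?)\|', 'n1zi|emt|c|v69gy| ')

Lazy quantifiers expand one character at a time until the remainder of the pattern can match.
One capturing group, so `findall` returns just the captured substring from each match — 2 in all.

['emt', 'v69gy']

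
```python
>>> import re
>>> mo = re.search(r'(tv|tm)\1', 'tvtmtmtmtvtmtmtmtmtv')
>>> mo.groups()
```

('tm',)

A backreference is literal: `\1` must see the identical characters the first group matched.
Unlike `match`, `search` isn't anchored — it looks for the pattern anywhere in the string.
The match spans [2:6] → 'tmtm'.
Captured: group 1 = 'tm'.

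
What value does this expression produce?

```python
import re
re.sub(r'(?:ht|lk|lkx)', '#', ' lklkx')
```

' ##x'

Branches in `(...|...)` are attempted left-to-right; the first branch that allows the whole pattern to succeed is taken.
Every occurrence is swapped for '#'.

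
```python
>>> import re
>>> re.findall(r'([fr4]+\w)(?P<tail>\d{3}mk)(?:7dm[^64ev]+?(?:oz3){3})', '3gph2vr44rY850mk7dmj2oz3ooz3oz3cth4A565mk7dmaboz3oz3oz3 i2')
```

The pattern matches one or more of one of [fr4], then a word character (captured); then exactly 3 of a digit, then the literal 'mk' (captured as 'tail'); then the literal '7dm', then one or more of any character except [64ev] (lazy), then the literal 'oz3' repeated 3 times (non-capturing group).
Scanning left to right: at [34:55] match '4A565mk7dmaboz3oz3oz3', groups = ('4A', '565mk').
`findall` packs the 2 group values into a tuple for every match.

[('4A', '565mk')]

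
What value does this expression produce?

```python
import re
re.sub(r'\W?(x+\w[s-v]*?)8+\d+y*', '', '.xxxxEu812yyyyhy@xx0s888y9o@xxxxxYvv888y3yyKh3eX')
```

'hy9o3yyKh3eX'

Pattern: optionally a non-word character; then one or more of the literal 'x', then a word character, then zero or more of a character in [s-v] (lazy) (captured); then one or more of the literal '8', then one or more of a digit, then zero or more of a literal 'y'.
Matches: at [0:14] → '.xxxxEu812yyyy'; at [16:25] → '@xx0s888y'; at [27:40] → '@xxxxxYvv888y'.
`sub` substitutes '' at each match site.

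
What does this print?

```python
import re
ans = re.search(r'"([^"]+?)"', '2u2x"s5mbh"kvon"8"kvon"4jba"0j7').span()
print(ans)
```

`re.search` tries every starting position until one works.
The match spans [4:11] → '"s5mbh"'.
Captured: group 1 = 's5mbh'.

(4, 11)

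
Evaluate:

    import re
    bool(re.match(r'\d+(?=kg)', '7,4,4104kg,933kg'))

False

Because the assertion is zero-width, the text it checks is not consumed and won't appear in the result.
`match` is anchored at position 0; if the pattern doesn't fit there, it returns None.
Here the string doesn't start with a match, so the call returns None, and `bool(None)` is False.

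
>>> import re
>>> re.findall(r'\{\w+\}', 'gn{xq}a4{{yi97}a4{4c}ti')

['{xq}', '{yi97}', '{4c}']

Walking the string: at [2:6] → '{xq}'; at [9:15] → '{yi97}'; at [17:21] → '{4c}'.
With no groups in the pattern, `findall` gives back each whole match — 3 here.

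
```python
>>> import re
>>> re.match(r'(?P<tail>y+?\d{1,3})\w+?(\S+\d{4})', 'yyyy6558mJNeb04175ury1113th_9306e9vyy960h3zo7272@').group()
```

'yyyy6558mJNeb04175ury1113th_9306e9vyy960h3zo7272'

This matches one or more of a literal 'y' (lazy), then 1 to 3 of a digit (captured as 'tail'); then one or more of a word character (lazy); then one or more of a non-whitespace character, then exactly 4 of a digit (captured).
`re.match` won't scan ahead — the pattern has to work from the very first character.
The match spans [0:48] → 'yyyy6558mJNeb04175ury1113th_9306e9vyy960h3zo7272'.
Captured: group 1 = 'yyyy655', group 2 = 'mJNeb04175ury1113th_9306e9vyy960h3zo7272'.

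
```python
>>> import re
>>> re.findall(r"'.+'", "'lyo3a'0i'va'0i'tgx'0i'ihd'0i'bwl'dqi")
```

["'lyo3a'0i'va'0i'tgx'0i'ihd'0i'bwl'"]

Scanning left to right: at [0:34] → "'lyo3a'0i'va'0i'tgx'0i'ihd'0i'bwl'".
No capturing groups, so `findall` returns the 1 full match string.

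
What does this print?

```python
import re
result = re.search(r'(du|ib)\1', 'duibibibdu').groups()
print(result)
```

('ib',)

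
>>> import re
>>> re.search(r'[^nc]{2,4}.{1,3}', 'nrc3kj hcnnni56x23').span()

(3, 10)

The pattern matches 2 to 4 of any character except [nc]; then 1 to 3 of any character.
The match spans [3:10] → '3kj hcn'.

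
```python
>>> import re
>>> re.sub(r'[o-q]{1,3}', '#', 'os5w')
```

'#s5w'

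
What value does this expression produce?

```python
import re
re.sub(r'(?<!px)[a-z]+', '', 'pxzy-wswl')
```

'-'

Because the assertion is negative and zero-width, positions next to the forbidden text are skipped.
Each match is replaced by ''.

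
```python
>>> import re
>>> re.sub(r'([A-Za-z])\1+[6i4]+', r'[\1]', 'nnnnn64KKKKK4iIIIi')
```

'[n][K][I]'

`\1` has to match the exact text group 1 already captured.
Matches: at [0:7] → 'nnnnn64'; at [7:14] → 'KKKKK4i'; at [14:18] → 'IIIi'.
`\1` in the replacement pulls in group 1's text for each match.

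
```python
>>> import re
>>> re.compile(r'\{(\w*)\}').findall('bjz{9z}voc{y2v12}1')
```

['9z', 'y2v12']

Walking the string: at [3:7] match '{9z}', group 1 = '9z'; at [10:17] match '{y2v12}', group 1 = 'y2v12'.
With a single group, `findall` returns only what that group captured — 2 items.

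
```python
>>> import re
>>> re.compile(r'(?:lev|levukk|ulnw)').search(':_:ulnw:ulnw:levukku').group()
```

The match spans [3:7] → 'ulnw'.

'ulnw'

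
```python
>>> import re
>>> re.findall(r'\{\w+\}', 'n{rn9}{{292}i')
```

['{rn9}', '{292}']

Walking the string: at [1:6] → '{rn9}'; at [7:12] → '{292}'.
With no groups in the pattern, `findall` gives back each whole match — 2 here.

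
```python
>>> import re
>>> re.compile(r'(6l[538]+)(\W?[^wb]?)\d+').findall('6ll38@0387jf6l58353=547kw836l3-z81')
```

[('6l58353', '=5'), ('6l3', '-z')]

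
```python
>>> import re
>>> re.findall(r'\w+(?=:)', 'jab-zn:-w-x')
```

Lookahead/lookbehind check context without consuming it, so the matched span excludes the asserted characters.
Matches: at [4:6] → 'zn'.
With no groups in the pattern, `findall` gives back each whole match — 1 here.

['zn']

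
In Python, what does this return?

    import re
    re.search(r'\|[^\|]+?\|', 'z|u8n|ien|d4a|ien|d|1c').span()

(1, 6)

The match spans [1:6] → '|u8n|'.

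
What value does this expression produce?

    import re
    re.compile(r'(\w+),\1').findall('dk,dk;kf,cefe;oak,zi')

The backreference `\1` re-matches whatever the first group consumed, character for character.
Walking the string: at [0:5] match 'dk,dk', group 1 = 'dk'.
One capturing group, so `findall` returns just the captured substring from the one match — 1 in all.

['dk']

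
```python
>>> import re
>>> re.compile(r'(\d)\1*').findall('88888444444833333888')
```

['8', '4', '8', '3', '8']

`\1` has to match the exact text group 1 already captured.
Matches: at [0:5] match '88888', group 1 = '8'; at [5:11] match '444444', group 1 = '4'; at [11:12] match '8', group 1 = '8'; at [12:17] match '33333', group 1 = '3'; at [17:20] match '888', group 1 = '8'.
Because there's exactly one group, `findall` drops the full match and keeps group 1 from each hit.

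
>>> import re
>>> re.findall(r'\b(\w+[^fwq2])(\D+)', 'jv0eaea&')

Multiple groups make `findall` return tuples — one 2-tuple for the one match.

[('jv0eaea', '&')]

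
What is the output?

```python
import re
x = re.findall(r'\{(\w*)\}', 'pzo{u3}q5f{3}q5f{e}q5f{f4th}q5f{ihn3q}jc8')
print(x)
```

Because there's exactly one group, `findall` drops the full match and keeps group 1 from each hit.

['u3', '3', 'e', 'f4th', 'ihn3q']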